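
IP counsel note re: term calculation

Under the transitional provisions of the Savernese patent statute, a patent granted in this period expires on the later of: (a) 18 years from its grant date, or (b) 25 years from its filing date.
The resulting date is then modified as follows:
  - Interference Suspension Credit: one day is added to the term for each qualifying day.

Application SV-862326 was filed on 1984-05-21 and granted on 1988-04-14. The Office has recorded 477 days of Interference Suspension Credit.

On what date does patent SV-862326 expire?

(a) grant + 18 years → 14 April 2006.
(b) filing + 25 years → 21 May 2009.
Later of the two: 21 May 2009.
Interference Suspension Credit: +477 days → 10 September 2010.

September 10, 2010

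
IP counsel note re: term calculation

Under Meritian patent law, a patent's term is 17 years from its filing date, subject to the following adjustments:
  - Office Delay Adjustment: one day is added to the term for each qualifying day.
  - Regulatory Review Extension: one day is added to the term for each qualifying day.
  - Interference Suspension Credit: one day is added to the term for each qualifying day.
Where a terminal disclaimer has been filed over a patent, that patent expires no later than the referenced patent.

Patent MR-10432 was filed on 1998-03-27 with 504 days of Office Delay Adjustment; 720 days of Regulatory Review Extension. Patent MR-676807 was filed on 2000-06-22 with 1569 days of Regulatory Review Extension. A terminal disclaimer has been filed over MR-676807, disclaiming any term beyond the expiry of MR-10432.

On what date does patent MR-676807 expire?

2018-08-02

Natural term of MR-676807:
  Base: filing + 17 years → 22 June 2017.
  Regulatory Review Extension: +1569 days → 8 October 2021.
Expiry of referenced patent MR-10432:
  Base: filing + 17 years → 27 March 2015.
  Office Delay Adjustment: +504 days → 12 August 2016.
  Regulatory Review Extension: +720 days → 2 August 2018.
Terminal disclaimer: MR-676807 expires on the earlier of 8 October 2021 and 2 August 2018.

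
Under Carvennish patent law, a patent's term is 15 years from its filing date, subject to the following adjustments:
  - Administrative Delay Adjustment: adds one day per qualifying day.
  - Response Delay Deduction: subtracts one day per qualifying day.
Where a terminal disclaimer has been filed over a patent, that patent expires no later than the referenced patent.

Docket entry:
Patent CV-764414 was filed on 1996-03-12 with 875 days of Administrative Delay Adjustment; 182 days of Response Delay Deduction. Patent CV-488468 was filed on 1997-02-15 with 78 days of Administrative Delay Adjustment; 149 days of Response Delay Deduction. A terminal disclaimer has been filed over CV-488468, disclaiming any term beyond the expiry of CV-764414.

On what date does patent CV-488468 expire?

Natural term of CV-488468:
  Base: filing + 15 years → 15 February 2012.
  Administrative Delay Adjustment: +78 days → 3 May 2012.
  Response Delay Deduction: −149 days → 6 December 2011.
Expiry of referenced patent CV-764414:
  Base: filing + 15 years → 12 March 2011.
  Administrative Delay Adjustment: +875 days → 3 August 2013.
  Response Delay Deduction: −182 days → 2 February 2013.
Terminal disclaimer: CV-488468 expires on the earlier of 6 December 2011 and 2 February 2013.

2011-12-06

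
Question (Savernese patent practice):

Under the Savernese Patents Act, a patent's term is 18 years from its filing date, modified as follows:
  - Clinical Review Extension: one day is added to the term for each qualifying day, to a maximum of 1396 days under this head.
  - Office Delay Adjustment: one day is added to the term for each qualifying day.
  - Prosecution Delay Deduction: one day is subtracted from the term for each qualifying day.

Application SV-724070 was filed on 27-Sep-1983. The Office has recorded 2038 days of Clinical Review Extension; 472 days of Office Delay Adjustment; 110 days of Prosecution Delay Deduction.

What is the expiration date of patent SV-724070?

Base term: filing date + 18 years → 27 September 2001.
Clinical Review Extension: 2038 days claimed exceeds the 1396-day cap, so +1396 days → 24 July 2005.
Office Delay Adjustment: +472 days → 8 November 2006.
Prosecution Delay Deduction: −110 days → 21 July 2006.

July 21, 2006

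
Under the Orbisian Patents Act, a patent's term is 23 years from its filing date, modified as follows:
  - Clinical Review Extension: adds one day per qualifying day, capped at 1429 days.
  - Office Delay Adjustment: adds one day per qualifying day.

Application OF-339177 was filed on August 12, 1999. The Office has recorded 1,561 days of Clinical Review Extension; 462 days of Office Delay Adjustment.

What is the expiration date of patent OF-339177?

2027-10-16

Base term: filing date + 23 years → 12 August 2022.
Clinical Review Extension: 1561 days claimed exceeds the 1429-day cap, so +1429 days → 11 July 2026.
Office Delay Adjustment: +462 days → 16 October 2027.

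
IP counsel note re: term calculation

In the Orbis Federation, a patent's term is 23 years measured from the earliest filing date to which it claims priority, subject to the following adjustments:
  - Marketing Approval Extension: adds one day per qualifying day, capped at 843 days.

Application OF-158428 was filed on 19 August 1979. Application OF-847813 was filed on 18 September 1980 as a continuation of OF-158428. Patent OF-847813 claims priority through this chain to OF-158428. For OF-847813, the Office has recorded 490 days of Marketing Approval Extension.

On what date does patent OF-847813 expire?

Earliest priority filing: 19 August 1979.
Base term: 19 August 1979 + 23 years → 19 August 2002.
Marketing Approval Extension: 490 days (within the 843-day cap) → +490 days → 22 December 2003.

2003-12-22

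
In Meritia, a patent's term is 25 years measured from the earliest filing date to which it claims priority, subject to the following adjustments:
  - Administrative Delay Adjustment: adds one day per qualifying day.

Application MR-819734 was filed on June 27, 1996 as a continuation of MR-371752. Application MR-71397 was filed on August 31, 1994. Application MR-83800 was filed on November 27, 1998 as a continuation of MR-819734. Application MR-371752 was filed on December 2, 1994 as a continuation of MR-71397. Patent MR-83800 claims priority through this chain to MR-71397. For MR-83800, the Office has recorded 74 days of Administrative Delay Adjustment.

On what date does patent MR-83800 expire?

Earliest priority filing: 31 August 1994.
Base term: 31 August 1994 + 25 years → 31 August 2019.
Administrative Delay Adjustment: +74 days → 13 November 2019.

2019-11-13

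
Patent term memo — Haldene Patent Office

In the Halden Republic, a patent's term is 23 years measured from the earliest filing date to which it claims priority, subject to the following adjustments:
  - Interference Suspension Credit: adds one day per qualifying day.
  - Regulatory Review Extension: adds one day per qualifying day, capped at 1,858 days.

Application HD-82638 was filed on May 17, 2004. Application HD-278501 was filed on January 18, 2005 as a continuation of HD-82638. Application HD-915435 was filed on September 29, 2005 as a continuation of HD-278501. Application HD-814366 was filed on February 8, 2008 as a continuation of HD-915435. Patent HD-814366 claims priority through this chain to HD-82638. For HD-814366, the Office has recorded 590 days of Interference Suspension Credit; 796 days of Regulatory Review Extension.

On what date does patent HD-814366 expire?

March 3, 2031

Earliest priority filing: 17 May 2004.
Base term: 17 May 2004 + 23 years → 17 May 2027.
Interference Suspension Credit: +590 days → 27 December 2028.
Regulatory Review Extension: 796 days (within the 1858-day cap) → +796 days → 3 March 2031.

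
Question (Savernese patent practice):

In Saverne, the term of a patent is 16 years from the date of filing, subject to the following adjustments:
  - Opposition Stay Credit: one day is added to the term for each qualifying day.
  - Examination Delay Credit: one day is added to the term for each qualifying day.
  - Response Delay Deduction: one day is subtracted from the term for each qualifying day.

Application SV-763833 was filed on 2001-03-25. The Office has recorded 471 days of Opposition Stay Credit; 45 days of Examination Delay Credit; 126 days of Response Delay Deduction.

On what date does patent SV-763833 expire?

Base term: filing date + 16 years → 25 March 2017.
Opposition Stay Credit: +471 days → 9 July 2018.
Examination Delay Credit: +45 days → 23 August 2018.
Response Delay Deduction: −126 days → 19 April 2018.

April 19, 2018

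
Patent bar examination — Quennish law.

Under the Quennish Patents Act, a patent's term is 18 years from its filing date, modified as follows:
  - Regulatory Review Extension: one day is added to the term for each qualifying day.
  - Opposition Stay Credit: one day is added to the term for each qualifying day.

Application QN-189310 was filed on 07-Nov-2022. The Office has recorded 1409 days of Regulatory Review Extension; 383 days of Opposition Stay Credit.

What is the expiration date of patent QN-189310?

October 4, 2045

Base term: filing date + 18 years → 7 November 2040.
Regulatory Review Extension: +1409 days → 16 September 2044.
Opposition Stay Credit: +383 days → 4 October 2045.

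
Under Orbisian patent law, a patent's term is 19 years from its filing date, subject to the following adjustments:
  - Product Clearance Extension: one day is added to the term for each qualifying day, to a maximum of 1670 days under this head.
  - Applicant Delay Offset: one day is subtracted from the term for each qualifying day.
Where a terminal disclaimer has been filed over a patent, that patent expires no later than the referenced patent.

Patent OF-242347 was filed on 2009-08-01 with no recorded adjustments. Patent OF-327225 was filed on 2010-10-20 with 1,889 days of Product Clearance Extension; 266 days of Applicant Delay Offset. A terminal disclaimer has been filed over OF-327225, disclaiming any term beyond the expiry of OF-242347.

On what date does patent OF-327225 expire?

2028-08-01

Natural term of OF-327225:
  Base: filing + 19 years → 20 October 2029.
  Product Clearance Extension: 1889 days claimed exceeds the 1670-day cap, so +1670 days → 17 May 2034.
  Applicant Delay Offset: −266 days → 24 August 2033.
Expiry of referenced patent OF-242347:
  Base: filing + 19 years → 1 August 2028.
Terminal disclaimer: OF-327225 expires on the earlier of 24 August 2033 and 1 August 2028.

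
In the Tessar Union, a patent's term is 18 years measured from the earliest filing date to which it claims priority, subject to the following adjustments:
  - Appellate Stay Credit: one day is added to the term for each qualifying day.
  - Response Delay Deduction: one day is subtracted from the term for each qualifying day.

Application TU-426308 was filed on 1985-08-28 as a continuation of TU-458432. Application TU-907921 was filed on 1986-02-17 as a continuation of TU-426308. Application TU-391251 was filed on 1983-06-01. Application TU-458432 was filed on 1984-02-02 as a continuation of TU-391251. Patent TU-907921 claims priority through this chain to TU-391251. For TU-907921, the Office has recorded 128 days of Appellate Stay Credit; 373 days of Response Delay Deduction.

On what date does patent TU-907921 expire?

Earliest priority filing: 1 June 1983.
Base term: 1 June 1983 + 18 years → 1 June 2001.
Appellate Stay Credit: +128 days → 7 October 2001.
Response Delay Deduction: −373 days → 29 September 2000.

2000-09-29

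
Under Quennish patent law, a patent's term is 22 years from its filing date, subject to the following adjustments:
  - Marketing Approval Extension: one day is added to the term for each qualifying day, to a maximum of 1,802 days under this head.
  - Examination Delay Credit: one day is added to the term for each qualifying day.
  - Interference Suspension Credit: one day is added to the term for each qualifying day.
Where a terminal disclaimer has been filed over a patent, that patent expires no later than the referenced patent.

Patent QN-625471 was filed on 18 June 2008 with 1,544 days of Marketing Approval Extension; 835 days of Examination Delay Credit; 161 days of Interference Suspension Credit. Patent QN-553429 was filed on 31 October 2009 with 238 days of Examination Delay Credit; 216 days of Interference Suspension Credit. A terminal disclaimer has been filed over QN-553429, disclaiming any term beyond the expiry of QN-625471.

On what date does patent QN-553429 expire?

January 27, 2033

Natural term of QN-553429:
  Base: filing + 22 years → 31 October 2031.
  Examination Delay Credit: +238 days → 25 June 2032.
  Interference Suspension Credit: +216 days → 27 January 2033.
Expiry of referenced patent QN-625471:
  Base: filing + 22 years → 18 June 2030.
  Marketing Approval Extension: 1544 days (within the 1802-day cap) → +1544 days → 9 September 2034.
  Examination Delay Credit: +835 days → 22 December 2036.
  Interference Suspension Credit: +161 days → 1 June 2037.
Terminal disclaimer: QN-553429 expires on the earlier of 27 January 2033 and 1 June 2037.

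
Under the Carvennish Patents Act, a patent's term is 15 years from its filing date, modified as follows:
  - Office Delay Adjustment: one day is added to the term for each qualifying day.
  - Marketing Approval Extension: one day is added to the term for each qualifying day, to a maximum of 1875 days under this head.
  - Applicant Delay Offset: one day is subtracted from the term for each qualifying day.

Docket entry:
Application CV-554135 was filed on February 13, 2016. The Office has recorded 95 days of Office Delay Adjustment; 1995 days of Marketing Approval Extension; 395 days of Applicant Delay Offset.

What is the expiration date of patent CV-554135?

Base term: filing date + 15 years → 13 February 2031.
Office Delay Adjustment: +95 days → 19 May 2031.
Marketing Approval Extension: 1995 days claimed exceeds the 1875-day cap, so +1875 days → 6 July 2036.
Applicant Delay Offset: −395 days → 7 June 2035.

June 7, 2035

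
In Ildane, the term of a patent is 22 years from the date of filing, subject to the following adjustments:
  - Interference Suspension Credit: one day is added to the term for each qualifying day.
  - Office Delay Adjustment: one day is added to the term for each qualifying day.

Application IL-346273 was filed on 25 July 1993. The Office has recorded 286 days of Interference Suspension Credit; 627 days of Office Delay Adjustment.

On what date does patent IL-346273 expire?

Base term: filing date + 22 years → 25 July 2015.
Interference Suspension Credit: +286 days → 6 May 2016.
Office Delay Adjustment: +627 days → 23 January 2018.

2018-01-23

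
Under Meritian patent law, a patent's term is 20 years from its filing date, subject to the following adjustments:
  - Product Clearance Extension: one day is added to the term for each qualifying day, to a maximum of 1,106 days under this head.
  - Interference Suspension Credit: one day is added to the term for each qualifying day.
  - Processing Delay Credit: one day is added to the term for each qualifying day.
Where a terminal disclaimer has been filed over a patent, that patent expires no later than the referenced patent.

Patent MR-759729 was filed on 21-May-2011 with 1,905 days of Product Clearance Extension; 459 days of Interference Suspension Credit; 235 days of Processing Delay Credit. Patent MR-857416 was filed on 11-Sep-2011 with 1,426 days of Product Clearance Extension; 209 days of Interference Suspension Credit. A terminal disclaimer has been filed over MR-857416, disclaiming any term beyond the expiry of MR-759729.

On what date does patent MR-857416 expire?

2035-04-18

Natural term of MR-857416:
  Base: filing + 20 years → 11 September 2031.
  Product Clearance Extension: 1426 days claimed exceeds the 1106-day cap, so +1106 days → 21 September 2034.
  Interference Suspension Credit: +209 days → 18 April 2035.
Expiry of referenced patent MR-759729:
  Base: filing + 20 years → 21 May 2031.
  Product Clearance Extension: 1905 days claimed exceeds the 1106-day cap, so +1106 days → 31 May 2034.
  Interference Suspension Credit: +459 days → 2 September 2035.
  Processing Delay Credit: +235 days → 24 April 2036.
Terminal disclaimer: MR-857416 expires on the earlier of 18 April 2035 and 24 April 2036.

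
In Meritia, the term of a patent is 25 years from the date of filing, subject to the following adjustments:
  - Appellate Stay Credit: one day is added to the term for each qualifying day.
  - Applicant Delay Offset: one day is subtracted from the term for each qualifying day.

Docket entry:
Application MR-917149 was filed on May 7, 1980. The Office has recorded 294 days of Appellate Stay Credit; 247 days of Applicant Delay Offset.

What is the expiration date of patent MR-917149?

2005-06-23

Base term: filing date + 25 years → 7 May 2005.
Appellate Stay Credit: +294 days → 25 February 2006.
Applicant Delay Offset: −247 days → 23 June 2005.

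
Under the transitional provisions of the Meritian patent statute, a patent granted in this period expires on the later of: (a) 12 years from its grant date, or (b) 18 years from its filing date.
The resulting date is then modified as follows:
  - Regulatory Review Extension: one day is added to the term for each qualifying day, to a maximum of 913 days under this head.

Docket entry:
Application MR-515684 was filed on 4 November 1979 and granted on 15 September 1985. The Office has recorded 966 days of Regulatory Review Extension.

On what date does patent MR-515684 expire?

(a) grant + 12 years → 15 September 1997.
(b) filing + 18 years → 4 November 1997.
Later of the two: 4 November 1997.
Regulatory Review Extension: 966 days claimed exceeds the 913-day cap, so +913 days → 5 May 2000.

May 5, 2000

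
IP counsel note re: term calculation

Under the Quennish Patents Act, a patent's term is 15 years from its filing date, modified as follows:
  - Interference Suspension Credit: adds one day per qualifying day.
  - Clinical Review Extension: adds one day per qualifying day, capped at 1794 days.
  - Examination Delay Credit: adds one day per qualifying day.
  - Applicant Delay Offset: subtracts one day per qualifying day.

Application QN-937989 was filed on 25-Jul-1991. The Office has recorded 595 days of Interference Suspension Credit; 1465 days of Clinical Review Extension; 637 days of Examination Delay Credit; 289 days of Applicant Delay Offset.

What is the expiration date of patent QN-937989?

2013-02-26

Base term: filing date + 15 years → 25 July 2006.
Interference Suspension Credit: +595 days → 11 March 2008.
Clinical Review Extension: 1465 days (within the 1794-day cap) → +1465 days → 15 March 2012.
Examination Delay Credit: +637 days → 12 December 2013.
Applicant Delay Offset: −289 days → 26 February 2013.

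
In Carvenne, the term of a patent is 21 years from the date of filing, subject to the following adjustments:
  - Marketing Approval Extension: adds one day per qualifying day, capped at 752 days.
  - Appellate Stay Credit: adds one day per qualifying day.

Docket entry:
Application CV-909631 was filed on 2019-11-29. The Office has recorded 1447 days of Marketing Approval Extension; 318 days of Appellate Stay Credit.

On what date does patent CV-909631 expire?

November 4, 2043

Base term: filing date + 21 years → 29 November 2040.
Marketing Approval Extension: 1447 days claimed exceeds the 752-day cap, so +752 days → 21 December 2042.
Appellate Stay Credit: +318 days → 4 November 2043.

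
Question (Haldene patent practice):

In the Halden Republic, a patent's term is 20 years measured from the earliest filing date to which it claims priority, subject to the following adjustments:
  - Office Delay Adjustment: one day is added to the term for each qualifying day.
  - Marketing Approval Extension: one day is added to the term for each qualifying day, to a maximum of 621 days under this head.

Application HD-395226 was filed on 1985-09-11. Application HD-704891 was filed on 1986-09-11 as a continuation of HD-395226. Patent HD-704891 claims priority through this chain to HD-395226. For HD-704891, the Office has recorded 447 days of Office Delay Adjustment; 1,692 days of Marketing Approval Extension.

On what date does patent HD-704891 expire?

Earliest priority filing: 11 September 1985.
Base term: 11 September 1985 + 20 years → 11 September 2005.
Office Delay Adjustment: +447 days → 2 December 2006.
Marketing Approval Extension: 1692 days claimed exceeds the 621-day cap, so +621 days → 14 August 2008.

2008-08-14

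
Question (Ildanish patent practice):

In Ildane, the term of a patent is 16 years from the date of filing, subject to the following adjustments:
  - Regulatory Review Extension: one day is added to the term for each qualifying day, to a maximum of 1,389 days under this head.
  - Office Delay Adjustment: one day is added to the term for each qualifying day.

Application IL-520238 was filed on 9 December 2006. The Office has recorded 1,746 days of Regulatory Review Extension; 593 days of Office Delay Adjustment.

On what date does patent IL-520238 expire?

May 13, 2028

Base term: filing date + 16 years → 9 December 2022.
Regulatory Review Extension: 1746 days claimed exceeds the 1389-day cap, so +1389 days → 28 September 2026.
Office Delay Adjustment: +593 days → 13 May 2028.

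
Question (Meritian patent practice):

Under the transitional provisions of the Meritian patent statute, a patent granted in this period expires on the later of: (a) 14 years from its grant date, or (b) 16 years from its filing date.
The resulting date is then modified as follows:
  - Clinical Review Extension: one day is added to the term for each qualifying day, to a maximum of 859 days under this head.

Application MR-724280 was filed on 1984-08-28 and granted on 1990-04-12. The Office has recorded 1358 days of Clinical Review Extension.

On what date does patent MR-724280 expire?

2006-08-19

(a) grant + 14 years → 12 April 2004.
(b) filing + 16 years → 28 August 2000.
Later of the two: 12 April 2004.
Clinical Review Extension: 1358 days claimed exceeds the 859-day cap, so +859 days → 19 August 2006.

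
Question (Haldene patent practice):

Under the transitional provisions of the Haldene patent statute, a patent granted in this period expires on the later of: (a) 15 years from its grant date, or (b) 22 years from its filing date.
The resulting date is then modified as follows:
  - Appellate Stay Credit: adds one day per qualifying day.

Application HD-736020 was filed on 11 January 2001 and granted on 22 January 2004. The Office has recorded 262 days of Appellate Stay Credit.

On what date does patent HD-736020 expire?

(a) grant + 15 years → 22 January 2019.
(b) filing + 22 years → 11 January 2023.
Later of the two: 11 January 2023.
Appellate Stay Credit: +262 days → 30 September 2023.

September 30, 2023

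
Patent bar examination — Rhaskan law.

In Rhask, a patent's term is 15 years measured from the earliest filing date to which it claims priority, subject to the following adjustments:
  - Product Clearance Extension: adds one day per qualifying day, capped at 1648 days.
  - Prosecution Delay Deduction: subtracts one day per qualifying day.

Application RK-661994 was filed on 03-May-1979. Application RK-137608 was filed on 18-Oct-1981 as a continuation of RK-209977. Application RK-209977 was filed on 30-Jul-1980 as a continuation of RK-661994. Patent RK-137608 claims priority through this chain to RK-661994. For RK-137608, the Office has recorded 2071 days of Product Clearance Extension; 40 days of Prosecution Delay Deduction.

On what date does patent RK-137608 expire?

1998-09-27

Earliest priority filing: 3 May 1979.
Base term: 3 May 1979 + 15 years → 3 May 1994.
Product Clearance Extension: 2071 days claimed exceeds the 1648-day cap, so +1648 days → 6 November 1998.
Prosecution Delay Deduction: −40 days → 27 September 1998.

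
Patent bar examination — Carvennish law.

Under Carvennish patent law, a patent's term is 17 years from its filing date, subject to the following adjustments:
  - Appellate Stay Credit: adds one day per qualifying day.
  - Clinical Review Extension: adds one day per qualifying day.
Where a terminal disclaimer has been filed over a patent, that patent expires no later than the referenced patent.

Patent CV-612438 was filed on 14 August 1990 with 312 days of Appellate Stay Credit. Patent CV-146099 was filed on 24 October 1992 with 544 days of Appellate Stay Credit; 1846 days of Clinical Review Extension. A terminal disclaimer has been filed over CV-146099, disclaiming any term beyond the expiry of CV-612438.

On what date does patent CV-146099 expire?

June 21, 2008

Natural term of CV-146099:
  Base: filing + 17 years → 24 October 2009.
  Appellate Stay Credit: +544 days → 21 April 2011.
  Clinical Review Extension: +1846 days → 10 May 2016.
Expiry of referenced patent CV-612438:
  Base: filing + 17 years → 14 August 2007.
  Appellate Stay Credit: +312 days → 21 June 2008.
Terminal disclaimer: CV-146099 expires on the earlier of 10 May 2016 and 21 June 2008.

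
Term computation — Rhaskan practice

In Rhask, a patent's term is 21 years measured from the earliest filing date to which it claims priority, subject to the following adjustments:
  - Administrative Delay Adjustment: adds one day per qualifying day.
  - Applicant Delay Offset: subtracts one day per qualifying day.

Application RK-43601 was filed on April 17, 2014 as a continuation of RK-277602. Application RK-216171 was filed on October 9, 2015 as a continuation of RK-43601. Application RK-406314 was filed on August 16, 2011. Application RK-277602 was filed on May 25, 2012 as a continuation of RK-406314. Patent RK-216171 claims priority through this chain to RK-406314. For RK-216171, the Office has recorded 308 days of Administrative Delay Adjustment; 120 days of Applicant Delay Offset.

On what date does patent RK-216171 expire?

Earliest priority filing: 16 August 2011.
Base term: 16 August 2011 + 21 years → 16 August 2032.
Administrative Delay Adjustment: +308 days → 20 June 2033.
Applicant Delay Offset: −120 days → 20 February 2033.

2033-02-20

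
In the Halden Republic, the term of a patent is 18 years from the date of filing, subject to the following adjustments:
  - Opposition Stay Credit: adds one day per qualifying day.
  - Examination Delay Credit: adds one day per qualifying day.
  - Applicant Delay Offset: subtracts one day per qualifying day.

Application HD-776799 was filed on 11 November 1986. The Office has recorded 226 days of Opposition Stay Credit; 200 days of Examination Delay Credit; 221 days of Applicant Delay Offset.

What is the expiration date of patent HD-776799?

Base term: filing date + 18 years → 11 November 2004.
Opposition Stay Credit: +226 days → 25 June 2005.
Examination Delay Credit: +200 days → 11 January 2006.
Applicant Delay Offset: −221 days → 4 June 2005.

2005-06-04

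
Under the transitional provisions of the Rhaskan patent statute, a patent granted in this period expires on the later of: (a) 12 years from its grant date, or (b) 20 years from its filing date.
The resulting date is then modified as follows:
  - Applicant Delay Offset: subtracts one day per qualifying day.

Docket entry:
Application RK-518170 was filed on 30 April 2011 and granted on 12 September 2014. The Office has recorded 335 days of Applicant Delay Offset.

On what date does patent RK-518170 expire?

May 30, 2030

(a) grant + 12 years → 12 September 2026.
(b) filing + 20 years → 30 April 2031.
Later of the two: 30 April 2031.
Applicant Delay Offset: −335 days → 30 May 2030.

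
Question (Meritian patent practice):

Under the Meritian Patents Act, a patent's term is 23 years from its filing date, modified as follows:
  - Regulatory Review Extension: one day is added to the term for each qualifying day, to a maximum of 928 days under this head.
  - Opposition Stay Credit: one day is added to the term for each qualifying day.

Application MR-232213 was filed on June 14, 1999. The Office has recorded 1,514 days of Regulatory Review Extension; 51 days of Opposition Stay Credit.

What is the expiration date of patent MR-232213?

Base term: filing date + 23 years → 14 June 2022.
Regulatory Review Extension: 1514 days claimed exceeds the 928-day cap, so +928 days → 28 December 2024.
Opposition Stay Credit: +51 days → 17 February 2025.

February 17, 2025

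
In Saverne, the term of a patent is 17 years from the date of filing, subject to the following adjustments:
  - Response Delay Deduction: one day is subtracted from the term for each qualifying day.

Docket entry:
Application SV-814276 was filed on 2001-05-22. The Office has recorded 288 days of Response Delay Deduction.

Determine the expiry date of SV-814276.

Base term: filing date + 17 years → 22 May 2018.
Response Delay Deduction: −288 days → 7 August 2017.

2017-08-07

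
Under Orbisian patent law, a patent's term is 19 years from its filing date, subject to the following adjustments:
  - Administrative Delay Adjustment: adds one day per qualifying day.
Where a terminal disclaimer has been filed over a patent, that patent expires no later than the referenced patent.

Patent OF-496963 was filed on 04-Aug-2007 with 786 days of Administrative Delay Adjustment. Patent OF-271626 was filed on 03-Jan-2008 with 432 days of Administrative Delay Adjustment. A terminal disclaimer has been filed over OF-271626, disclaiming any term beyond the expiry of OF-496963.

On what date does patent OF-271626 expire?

March 10, 2028

Natural term of OF-271626:
  Base: filing + 19 years → 3 January 2027.
  Administrative Delay Adjustment: +432 days → 10 March 2028.
Expiry of referenced patent OF-496963:
  Base: filing + 19 years → 4 August 2026.
  Administrative Delay Adjustment: +786 days → 28 September 2028.
Terminal disclaimer: OF-271626 expires on the earlier of 10 March 2028 and 28 September 2028.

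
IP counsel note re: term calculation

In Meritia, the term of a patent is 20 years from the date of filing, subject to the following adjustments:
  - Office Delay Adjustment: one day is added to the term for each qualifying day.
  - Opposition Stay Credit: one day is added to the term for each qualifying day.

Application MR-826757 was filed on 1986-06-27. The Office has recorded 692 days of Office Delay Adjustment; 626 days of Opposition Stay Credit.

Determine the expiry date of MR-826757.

Base term: filing date + 20 years → 27 June 2006.
Office Delay Adjustment: +692 days → 19 May 2008.
Opposition Stay Credit: +626 days → 4 February 2010.

February 4, 2010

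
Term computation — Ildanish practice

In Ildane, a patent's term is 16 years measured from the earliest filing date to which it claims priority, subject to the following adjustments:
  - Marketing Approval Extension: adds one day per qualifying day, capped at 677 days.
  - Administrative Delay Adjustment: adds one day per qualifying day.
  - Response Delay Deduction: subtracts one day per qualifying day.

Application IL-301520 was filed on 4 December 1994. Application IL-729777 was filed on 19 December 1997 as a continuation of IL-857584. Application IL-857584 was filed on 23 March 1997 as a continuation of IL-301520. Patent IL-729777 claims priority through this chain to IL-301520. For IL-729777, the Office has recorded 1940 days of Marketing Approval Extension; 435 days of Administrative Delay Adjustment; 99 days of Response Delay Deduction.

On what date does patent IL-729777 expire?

Earliest priority filing: 4 December 1994.
Base term: 4 December 1994 + 16 years → 4 December 2010.
Marketing Approval Extension: 1940 days claimed exceeds the 677-day cap, so +677 days → 11 October 2012.
Administrative Delay Adjustment: +435 days → 20 December 2013.
Response Delay Deduction: −99 days → 12 September 2013.

September 12, 2013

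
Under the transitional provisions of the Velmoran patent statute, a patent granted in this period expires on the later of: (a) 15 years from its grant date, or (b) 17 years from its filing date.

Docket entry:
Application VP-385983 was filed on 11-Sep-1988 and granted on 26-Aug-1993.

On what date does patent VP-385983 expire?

2008-08-26

(a) grant + 15 years → 26 August 2008.
(b) filing + 17 years → 11 September 2005.
Later of the two: 26 August 2008.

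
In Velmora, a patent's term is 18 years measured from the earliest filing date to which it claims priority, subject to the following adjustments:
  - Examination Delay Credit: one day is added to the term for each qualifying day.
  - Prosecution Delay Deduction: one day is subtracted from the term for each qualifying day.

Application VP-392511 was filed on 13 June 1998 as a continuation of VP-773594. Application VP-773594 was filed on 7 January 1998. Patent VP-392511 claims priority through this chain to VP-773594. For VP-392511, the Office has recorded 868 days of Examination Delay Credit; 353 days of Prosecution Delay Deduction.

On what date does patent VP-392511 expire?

Earliest priority filing: 7 January 1998.
Base term: 7 January 1998 + 18 years → 7 January 2016.
Examination Delay Credit: +868 days → 24 May 2018.
Prosecution Delay Deduction: −353 days → 5 June 2017.

2017-06-05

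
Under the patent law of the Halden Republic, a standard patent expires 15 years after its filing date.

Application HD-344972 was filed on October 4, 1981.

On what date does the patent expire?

Filing date + 15 years → 4 October 1996.

1996-10-04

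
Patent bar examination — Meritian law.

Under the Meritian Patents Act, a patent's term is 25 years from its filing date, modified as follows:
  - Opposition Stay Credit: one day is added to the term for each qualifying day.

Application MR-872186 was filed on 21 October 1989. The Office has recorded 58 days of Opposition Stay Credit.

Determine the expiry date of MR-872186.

Base term: filing date + 25 years → 21 October 2014.
Opposition Stay Credit: +58 days → 18 December 2014.

2014-12-18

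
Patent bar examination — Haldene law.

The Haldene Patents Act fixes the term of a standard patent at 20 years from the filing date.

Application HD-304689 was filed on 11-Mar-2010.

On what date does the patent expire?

2030-03-11

Filing date + 20 years → 11 March 2030.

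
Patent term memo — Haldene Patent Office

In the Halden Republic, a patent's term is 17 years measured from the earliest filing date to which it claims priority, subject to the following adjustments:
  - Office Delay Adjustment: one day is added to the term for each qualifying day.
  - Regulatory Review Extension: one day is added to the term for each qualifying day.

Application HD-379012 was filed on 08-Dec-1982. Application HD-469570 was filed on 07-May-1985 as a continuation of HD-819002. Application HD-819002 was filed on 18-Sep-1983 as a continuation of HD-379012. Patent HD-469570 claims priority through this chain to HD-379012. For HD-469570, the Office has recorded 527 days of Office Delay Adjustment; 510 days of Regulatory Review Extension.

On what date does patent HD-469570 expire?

Earliest priority filing: 8 December 1982.
Base term: 8 December 1982 + 17 years → 8 December 1999.
Office Delay Adjustment: +527 days → 18 May 2001.
Regulatory Review Extension: +510 days → 10 October 2002.

2002-10-10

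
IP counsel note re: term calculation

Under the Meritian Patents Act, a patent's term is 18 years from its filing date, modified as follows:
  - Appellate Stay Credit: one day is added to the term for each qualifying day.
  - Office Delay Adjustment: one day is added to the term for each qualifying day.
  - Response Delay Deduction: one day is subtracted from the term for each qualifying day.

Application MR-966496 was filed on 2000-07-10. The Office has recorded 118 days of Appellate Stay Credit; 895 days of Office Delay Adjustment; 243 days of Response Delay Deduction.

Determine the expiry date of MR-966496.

2020-08-18

Base term: filing date + 18 years → 10 July 2018.
Appellate Stay Credit: +118 days → 5 November 2018.
Office Delay Adjustment: +895 days → 18 April 2021.
Response Delay Deduction: −243 days → 18 August 2020.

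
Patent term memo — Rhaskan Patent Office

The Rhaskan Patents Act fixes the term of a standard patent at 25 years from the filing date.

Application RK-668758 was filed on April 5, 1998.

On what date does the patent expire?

2023-04-05

Filing date + 25 years → 5 April 2023.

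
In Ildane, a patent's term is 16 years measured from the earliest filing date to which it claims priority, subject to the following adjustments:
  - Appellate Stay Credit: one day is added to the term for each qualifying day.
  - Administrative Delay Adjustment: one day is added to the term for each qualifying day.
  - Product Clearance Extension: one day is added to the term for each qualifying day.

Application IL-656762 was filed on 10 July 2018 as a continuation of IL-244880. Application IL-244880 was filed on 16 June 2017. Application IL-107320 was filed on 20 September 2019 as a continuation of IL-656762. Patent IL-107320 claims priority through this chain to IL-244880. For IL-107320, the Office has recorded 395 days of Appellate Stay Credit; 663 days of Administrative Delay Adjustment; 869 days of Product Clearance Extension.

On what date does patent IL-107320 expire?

September 25, 2038

Earliest priority filing: 16 June 2017.
Base term: 16 June 2017 + 16 years → 16 June 2033.
Appellate Stay Credit: +395 days → 16 July 2034.
Administrative Delay Adjustment: +663 days → 9 May 2036.
Product Clearance Extension: +869 days → 25 September 2038.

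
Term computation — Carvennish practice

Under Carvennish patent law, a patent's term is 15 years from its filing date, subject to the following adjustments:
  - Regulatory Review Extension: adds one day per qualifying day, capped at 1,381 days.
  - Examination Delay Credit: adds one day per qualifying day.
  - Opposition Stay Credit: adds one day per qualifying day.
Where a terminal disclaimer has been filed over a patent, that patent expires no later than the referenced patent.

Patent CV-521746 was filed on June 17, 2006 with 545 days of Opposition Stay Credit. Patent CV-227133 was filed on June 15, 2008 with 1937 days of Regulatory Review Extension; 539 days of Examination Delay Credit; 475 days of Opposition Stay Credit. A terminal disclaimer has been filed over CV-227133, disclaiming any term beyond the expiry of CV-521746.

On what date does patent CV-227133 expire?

2022-12-14

Natural term of CV-227133:
  Base: filing + 15 years → 15 June 2023.
  Regulatory Review Extension: 1937 days claimed exceeds the 1381-day cap, so +1381 days → 27 March 2027.
  Examination Delay Credit: +539 days → 16 September 2028.
  Opposition Stay Credit: +475 days → 4 January 2030.
Expiry of referenced patent CV-521746:
  Base: filing + 15 years → 17 June 2021.
  Opposition Stay Credit: +545 days → 14 December 2022.
Terminal disclaimer: CV-227133 expires on the earlier of 4 January 2030 and 14 December 2022.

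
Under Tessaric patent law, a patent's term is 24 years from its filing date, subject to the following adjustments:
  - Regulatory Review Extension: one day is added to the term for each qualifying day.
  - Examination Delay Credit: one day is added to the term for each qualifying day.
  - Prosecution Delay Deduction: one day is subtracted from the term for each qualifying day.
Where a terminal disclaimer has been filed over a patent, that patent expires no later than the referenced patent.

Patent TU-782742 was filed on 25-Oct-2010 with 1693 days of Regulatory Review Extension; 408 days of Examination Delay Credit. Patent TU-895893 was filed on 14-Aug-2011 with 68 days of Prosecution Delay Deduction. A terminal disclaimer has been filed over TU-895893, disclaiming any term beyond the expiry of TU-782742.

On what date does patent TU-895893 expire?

Natural term of TU-895893:
  Base: filing + 24 years → 14 August 2035.
  Prosecution Delay Deduction: −68 days → 7 June 2035.
Expiry of referenced patent TU-782742:
  Base: filing + 24 years → 25 October 2034.
  Regulatory Review Extension: +1693 days → 14 June 2039.
  Examination Delay Credit: +408 days → 26 July 2040.
Terminal disclaimer: TU-895893 expires on the earlier of 7 June 2035 and 26 July 2040.

June 7, 2035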